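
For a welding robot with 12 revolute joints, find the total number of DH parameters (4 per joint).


Given: 12 joints, 4 DH parameters per joint (d, theta, a, alpha)
Total DH parameters = number_of_joints * 4
Total = 12 * 4
Total = 48

48


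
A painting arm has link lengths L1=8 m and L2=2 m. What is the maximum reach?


Given: L1 = 8 m, L2 = 2 m
For a 2-link planar arm, max reach = L1 + L2 (fully extended)
Max reach = 8 + 2
Max reach = 10 m

10 m


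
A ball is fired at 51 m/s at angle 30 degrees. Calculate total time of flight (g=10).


Given: v0 = 51 m/s, theta = 30 deg, g = 10 m/s^2
sin(30) = 1/2
Using T = 2*v0*sin(theta) / g
T = 2*51*1/2 / 10
T = 51 / 10
T = 51/10 s

51/10 s


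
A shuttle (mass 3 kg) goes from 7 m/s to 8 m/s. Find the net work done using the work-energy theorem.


Given: m = 3 kg, v0 = 7 m/s, v = 8 m/s
Using W = (1/2)*m*(v^2 - v0^2)
v^2 = 8^2 = 64
v0^2 = 7^2 = 49
v^2 - v0^2 = 64 - 49 = 15
W = (1/2)*3*15 = 45/2 J

45/2 J


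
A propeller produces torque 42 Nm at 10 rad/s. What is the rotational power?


Given: tau = 42 Nm, omega = 10 rad/s
Using P = tau * omega
P = 42 * 10
P = 420 W

420 W


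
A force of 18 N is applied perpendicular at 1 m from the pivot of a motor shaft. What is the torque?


Given: F = 18 N, r = 1 m, angle = 90 deg (perpendicular)
Using tau = F * r * sin(90)
sin(90) = 1
tau = 18 * 1 * 1
tau = 18 Nm

18 Nm


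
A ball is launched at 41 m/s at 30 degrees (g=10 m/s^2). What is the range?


Given: v0 = 41 m/s, theta = 30 deg, g = 10 m/s^2
sin(2*30) = sin(60) = sqrt(3)/2
Using R = v0^2 * sin(2*theta) / g
R = 41^2 * (sqrt(3)/2) / 10
R = 1681 * sqrt(3) / 20
R = 1681/20*sqrt(3) m

1681/20*sqrt(3) m


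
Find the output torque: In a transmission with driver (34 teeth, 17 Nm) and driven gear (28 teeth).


Given: N1 = 34, N2 = 28, T1 = 17 Nm
Using T2/T1 = N2/N1
T2 = T1 * N2 / N1
T2 = 17 * 28 / 34
T2 = 476 / 34
T2 = 14 Nm

14 Nm


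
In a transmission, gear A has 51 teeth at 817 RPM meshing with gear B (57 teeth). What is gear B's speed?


Given: N1 = 51 teeth, w1 = 817 RPM, N2 = 57 teeth
Using N1*w1 = N2*w2
w2 = N1*w1 / N2
w2 = 51*817 / 57
w2 = 41667 / 57
w2 = 731 RPM

731 RPM


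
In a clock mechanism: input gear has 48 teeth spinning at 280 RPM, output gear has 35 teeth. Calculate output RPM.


Given: N1 = 48 teeth, w1 = 280 RPM, N2 = 35 teeth
Using N1*w1 = N2*w2
w2 = N1*w1 / N2
w2 = 48*280 / 35
w2 = 13440 / 35
w2 = 384 RPM

384 RPM


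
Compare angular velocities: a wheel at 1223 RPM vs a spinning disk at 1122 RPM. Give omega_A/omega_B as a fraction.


Given: RPM_A = 1223, RPM_B = 1122
omega = 2*pi*RPM/60, so omega_A/omega_B = RPM_A / RPM_B
omega_A/omega_B = 1223 / 1122
omega_A/omega_B = 1223/1122

1223/1122


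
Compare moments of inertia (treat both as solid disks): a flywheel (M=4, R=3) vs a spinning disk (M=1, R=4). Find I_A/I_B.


Given: M1=4 kg, R1=3 m, M2=1 kg, R2=4 m
For a disk: I = (1/2)*M*R^2, so I_A/I_B = (M1*R1^2)/(M2*R2^2)
M1*R1^2 = 4*9 = 36
M2*R2^2 = 1*16 = 16
I_A/I_B = 36/16 = 9/4

9/4


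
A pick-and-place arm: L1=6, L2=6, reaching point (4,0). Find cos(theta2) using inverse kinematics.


Given: L1 = 6, L2 = 6, target (x, y) = (4, 0)
Using cos(theta2) = (x^2 + y^2 - L1^2 - L2^2) / (2*L1*L2)
x^2 + y^2 = 4^2 + 0 = 16
L1^2 + L2^2 = 36 + 36 = 72
Numerator = 16 - 72 = -56
Denominator = 2*6*6 = 72
cos(theta2) = -56/72 = -7/9

-7/9


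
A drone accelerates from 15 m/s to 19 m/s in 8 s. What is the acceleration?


Given: initial velocity v0 = 15 m/s, final velocity v = 19 m/s, time t = 8 s
Using a = (v - v0) / t
a = (19 - 15) / 8
a = 4 / 8
a = 1/2 m/s^2

1/2 m/s^2


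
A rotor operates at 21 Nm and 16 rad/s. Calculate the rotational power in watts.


Given: tau = 21 Nm, omega = 16 rad/s
Using P = tau * omega
P = 21 * 16
P = 336 W

336 W


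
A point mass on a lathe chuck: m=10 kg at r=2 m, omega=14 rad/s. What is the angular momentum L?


Given: m = 10 kg, r = 2 m, omega = 14 rad/s
For a point mass: I = m*r^2
I = 10*2^2 = 10*4 = 40
L = I*omega = 40*14
L = 560 kg*m^2/s

560 kg*m^2/s


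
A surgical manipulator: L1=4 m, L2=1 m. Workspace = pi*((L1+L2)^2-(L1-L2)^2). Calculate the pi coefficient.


Given: L1 = 4, L2 = 1
(L1+L2)^2 = (5)^2 = 25
(L1-L2)^2 = (3)^2 = 9
Difference = 25 - 9 = 16
This equals 4*L1*L2 = 4*4*1 = 16
Workspace area = 16*pi

16


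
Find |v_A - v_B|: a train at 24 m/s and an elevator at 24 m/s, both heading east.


Given: v_A = 24 m/s east, v_B = 24 m/s east
Both move in the same direction; relative speed = |v_A - v_B|
|24 - 24| = |0|
= 0 m/s

0 m/s


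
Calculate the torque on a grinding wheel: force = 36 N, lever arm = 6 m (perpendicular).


Given: F = 36 N, r = 6 m, angle = 90 deg (perpendicular)
Using tau = F * r * sin(90)
sin(90) = 1
tau = 36 * 6 * 1
tau = 216 Nm

216 Nm


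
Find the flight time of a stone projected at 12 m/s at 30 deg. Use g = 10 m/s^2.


Given: v0 = 12 m/s, theta = 30 deg, g = 10 m/s^2
sin(30) = 1/2
Using T = 2*v0*sin(theta) / g
T = 2*12*1/2 / 10
T = 12 / 10
T = 6/5 s

6/5 s


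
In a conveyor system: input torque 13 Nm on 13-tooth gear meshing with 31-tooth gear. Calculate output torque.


Given: N1 = 13, N2 = 31, T1 = 13 Nm
Using T2/T1 = N2/N1
T2 = T1 * N2 / N1
T2 = 13 * 31 / 13
T2 = 403 / 13
T2 = 31 Nm

31 Nm


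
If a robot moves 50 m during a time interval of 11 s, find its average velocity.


Given: distance d = 50 m, time t = 11 s
Using v = d / t
v = 50 / 11
v = 50/11 m/s

50/11 m/s


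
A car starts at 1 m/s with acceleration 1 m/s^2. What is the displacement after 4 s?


Given: v0 = 1 m/s, a = 1 m/s^2, t = 4 s
Using s = v0*t + (1/2)*a*t^2
s = 1*4 + (1/2)*1*4^2
s = 4 + (1/2)*16
s = 4 + 8
s = 12

12 m


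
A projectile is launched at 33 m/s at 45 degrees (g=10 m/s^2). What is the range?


Given: v0 = 33 m/s, theta = 45 deg, g = 10 m/s^2
sin(2*45) = sin(90) = 1
Using R = v0^2 * sin(2*theta) / g
R = 33^2 * 1 / 10
R = 1089 / 10
R = 1089/10 m

1089/10 m


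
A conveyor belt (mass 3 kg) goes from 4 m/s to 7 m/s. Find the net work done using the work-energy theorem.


Given: m = 3 kg, v0 = 4 m/s, v = 7 m/s
Using W = (1/2)*m*(v^2 - v0^2)
v^2 = 7^2 = 49
v0^2 = 4^2 = 16
v^2 - v0^2 = 49 - 16 = 33
W = (1/2)*3*33 = 99/2 J

99/2 J


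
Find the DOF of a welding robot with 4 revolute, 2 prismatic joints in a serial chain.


Given: serial robot with 4 revolute, 2 prismatic joints
DOF contribution per joint type: revolute=1, prismatic=1, spherical=3, fixed=0
DOF = 4*1 + 2*1
DOF = 6

6


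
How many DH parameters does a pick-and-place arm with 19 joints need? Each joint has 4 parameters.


Given: 19 joints, 4 DH parameters per joint (d, theta, a, alpha)
Total DH parameters = number_of_joints * 4
Total = 19 * 4
Total = 76

76


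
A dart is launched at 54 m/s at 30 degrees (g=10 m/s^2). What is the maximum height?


Given: v0 = 54 m/s, theta = 30 deg, g = 10 m/s^2
sin^2(30) = 1/4
Using H = v0^2 * sin^2(theta) / (2*g)
H = 54^2 * 1/4 / (2*10)
H = 2916 * 1/4 / 20
H = 729 / 20
H = 729/20 m

729/20 m


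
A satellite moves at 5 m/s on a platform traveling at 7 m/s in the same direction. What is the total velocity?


Given: object velocity = 5 m/s, platform velocity = 7 m/s (same direction)
Using classical velocity addition: v_total = v_object + v_platform
v_total = 5 + 7
v_total = 12 m/s

12 m/s


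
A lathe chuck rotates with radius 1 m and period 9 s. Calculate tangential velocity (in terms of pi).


Given: radius r = 1 m, period T = 9 s
Using v = 2*pi*r / T
v = 2*pi*1 / 9
v = 2*pi / 9
v = 2/9*pi m/s

2/9*pi m/s


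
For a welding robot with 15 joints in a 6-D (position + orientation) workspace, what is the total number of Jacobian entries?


Given: task space dimension = 6, joints = 15
Jacobian is a 6 x 15 matrix
Total entries = rows * columns
Total = 6 * 15
Total = 90

90


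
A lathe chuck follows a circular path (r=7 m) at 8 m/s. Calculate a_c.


Given: v = 8 m/s, r = 7 m
Using a_c = v^2 / r
a_c = 8^2 / 7
a_c = 64 / 7
a_c = 64/7 m/s^2

64/7 m/s^2


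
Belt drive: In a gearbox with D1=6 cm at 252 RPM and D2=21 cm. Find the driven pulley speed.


Given: D1 = 6 cm, w1 = 252 RPM, D2 = 21 cm
Using D1*w1 = D2*w2
w2 = D1*w1 / D2
w2 = 6*252 / 21
w2 = 1512 / 21
w2 = 72 RPM

72 RPM


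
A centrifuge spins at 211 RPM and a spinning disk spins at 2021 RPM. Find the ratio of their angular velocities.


Given: RPM_A = 211, RPM_B = 2021
omega = 2*pi*RPM/60, so omega_A/omega_B = RPM_A / RPM_B
omega_A/omega_B = 211 / 2021
omega_A/omega_B = 211/2021

211/2021


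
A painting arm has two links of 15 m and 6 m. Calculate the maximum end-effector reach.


Given: L1 = 15 m, L2 = 6 m
For a 2-link planar arm, max reach = L1 + L2 (fully extended)
Max reach = 15 + 6
Max reach = 21 m

21 m


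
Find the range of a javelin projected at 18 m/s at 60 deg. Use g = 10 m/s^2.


Given: v0 = 18 m/s, theta = 60 deg, g = 10 m/s^2
sin(2*60) = sin(120) = sqrt(3)/2
Using R = v0^2 * sin(2*theta) / g
R = 18^2 * (sqrt(3)/2) / 10
R = 324 * sqrt(3) / 20
R = 81/5*sqrt(3) m

81/5*sqrt(3) m


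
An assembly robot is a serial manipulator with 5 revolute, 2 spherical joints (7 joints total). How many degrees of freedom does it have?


Given: serial robot with 5 revolute, 2 spherical joints
DOF contribution per joint type: revolute=1, prismatic=1, spherical=3, fixed=0
DOF = 5*1 + 2*3
DOF = 11

11


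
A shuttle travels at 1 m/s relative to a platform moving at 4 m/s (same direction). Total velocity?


Given: object velocity = 1 m/s, platform velocity = 4 m/s (same direction)
Using classical velocity addition: v_total = v_object + v_platform
v_total = 1 + 4
v_total = 5 m/s

5 m/s


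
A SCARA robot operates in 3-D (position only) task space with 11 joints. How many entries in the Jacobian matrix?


Given: task space dimension = 3, joints = 11
Jacobian is a 3 x 11 matrix
Total entries = rows * columns
Total = 3 * 11
Total = 33

33


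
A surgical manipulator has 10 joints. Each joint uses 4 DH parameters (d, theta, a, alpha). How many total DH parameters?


Given: 10 joints, 4 DH parameters per joint (d, theta, a, alpha)
Total DH parameters = number_of_joints * 4
Total = 10 * 4
Total = 40

40


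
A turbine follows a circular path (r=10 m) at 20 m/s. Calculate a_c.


Given: v = 20 m/s, r = 10 m
Using a_c = v^2 / r
a_c = 20^2 / 10
a_c = 400 / 10
a_c = 40 m/s^2

40 m/s^2


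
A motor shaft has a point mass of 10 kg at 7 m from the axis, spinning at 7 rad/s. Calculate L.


Given: m = 10 kg, r = 7 m, omega = 7 rad/s
For a point mass: I = m*r^2
I = 10*7^2 = 10*49 = 490
L = I*omega = 490*7
L = 3430 kg*m^2/s

3430 kg*m^2/s


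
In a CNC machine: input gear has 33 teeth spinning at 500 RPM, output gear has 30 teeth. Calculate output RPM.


Given: N1 = 33 teeth, w1 = 500 RPM, N2 = 30 teeth
Using N1*w1 = N2*w2
w2 = N1*w1 / N2
w2 = 33*500 / 30
w2 = 16500 / 30
w2 = 550 RPM

550 RPM


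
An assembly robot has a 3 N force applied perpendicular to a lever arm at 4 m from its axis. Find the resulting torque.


Given: F = 3 N, r = 4 m, angle = 90 deg (perpendicular)
Using tau = F * r * sin(90)
sin(90) = 1
tau = 3 * 4 * 1
tau = 12 Nm

12 Nm


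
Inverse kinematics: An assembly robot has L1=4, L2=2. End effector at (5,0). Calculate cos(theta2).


Given: L1 = 4, L2 = 2, target (x, y) = (5, 0)
Using cos(theta2) = (x^2 + y^2 - L1^2 - L2^2) / (2*L1*L2)
x^2 + y^2 = 5^2 + 0 = 25
L1^2 + L2^2 = 16 + 4 = 20
Numerator = 25 - 20 = 5
Denominator = 2*4*2 = 16
cos(theta2) = 5/16 = 5/16

5/16


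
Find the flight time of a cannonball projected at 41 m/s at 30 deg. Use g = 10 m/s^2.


Given: v0 = 41 m/s, theta = 30 deg, g = 10 m/s^2
sin(30) = 1/2
Using T = 2*v0*sin(theta) / g
T = 2*41*1/2 / 10
T = 41 / 10
T = 41/10 s

41/10 s


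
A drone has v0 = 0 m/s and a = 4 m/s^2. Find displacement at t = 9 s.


Given: v0 = 0 m/s, a = 4 m/s^2, t = 9 s
Using s = v0*t + (1/2)*a*t^2
s = 0*9 + (1/2)*4*9^2
s = 0 + (1/2)*324
s = 0 + 162
s = 162

162 m


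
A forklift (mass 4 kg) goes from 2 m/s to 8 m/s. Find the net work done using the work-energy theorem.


Given: m = 4 kg, v0 = 2 m/s, v = 8 m/s
Using W = (1/2)*m*(v^2 - v0^2)
v^2 = 8^2 = 64
v0^2 = 2^2 = 4
v^2 - v0^2 = 64 - 4 = 60
W = (1/2)*4*60 = 120 J

120 J


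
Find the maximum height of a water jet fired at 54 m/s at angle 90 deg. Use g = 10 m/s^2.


Given: v0 = 54 m/s, theta = 90 deg, g = 10 m/s^2
sin^2(90) = 1
Using H = v0^2 * sin^2(theta) / (2*g)
H = 54^2 * 1 / (2*10)
H = 2916 * 1 / 20
H = 2916 / 20
H = 729/5 m

729/5 m


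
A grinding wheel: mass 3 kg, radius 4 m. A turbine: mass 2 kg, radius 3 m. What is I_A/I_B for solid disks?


Given: M1=3 kg, R1=4 m, M2=2 kg, R2=3 m
For a disk: I = (1/2)*M*R^2, so I_A/I_B = (M1*R1^2)/(M2*R2^2)
M1*R1^2 = 3*16 = 48
M2*R2^2 = 2*9 = 18
I_A/I_B = 48/18 = 8/3

8/3


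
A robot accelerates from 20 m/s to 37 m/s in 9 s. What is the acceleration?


Given: initial velocity v0 = 20 m/s, final velocity v = 37 m/s, time t = 9 s
Using a = (v - v0) / t
a = (37 - 20) / 9
a = 17 / 9
a = 17/9 m/s^2

17/9 m/s^2


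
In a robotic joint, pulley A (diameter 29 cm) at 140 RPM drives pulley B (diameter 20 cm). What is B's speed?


Given: D1 = 29 cm, w1 = 140 RPM, D2 = 20 cm
Using D1*w1 = D2*w2
w2 = D1*w1 / D2
w2 = 29*140 / 20
w2 = 4060 / 20
w2 = 203 RPM

203 RPM


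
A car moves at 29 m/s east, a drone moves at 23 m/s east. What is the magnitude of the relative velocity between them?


Given: v_A = 29 m/s east, v_B = 23 m/s east
Both move in the same direction; relative speed = |v_A - v_B|
|29 - 23| = |6|
= 6 m/s

6 m/s


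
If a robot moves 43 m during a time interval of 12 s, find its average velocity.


Given: distance d = 43 m, time t = 12 s
Using v = d / t
v = 43 / 12
v = 43/12 m/s

43/12 m/s


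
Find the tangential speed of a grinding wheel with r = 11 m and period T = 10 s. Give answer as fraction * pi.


Given: radius r = 11 m, period T = 10 s
Using v = 2*pi*r / T
v = 2*pi*11 / 10
v = 22*pi / 10
v = 11/5*pi m/s

11/5*pi m/s


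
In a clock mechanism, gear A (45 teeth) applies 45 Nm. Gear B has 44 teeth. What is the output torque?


Given: N1 = 45, N2 = 44, T1 = 45 Nm
Using T2/T1 = N2/N1
T2 = T1 * N2 / N1
T2 = 45 * 44 / 45
T2 = 1980 / 45
T2 = 44 Nm

44 Nm


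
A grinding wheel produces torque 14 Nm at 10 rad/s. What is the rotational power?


Given: tau = 14 Nm, omega = 10 rad/s
Using P = tau * omega
P = 14 * 10
P = 140 W

140 W


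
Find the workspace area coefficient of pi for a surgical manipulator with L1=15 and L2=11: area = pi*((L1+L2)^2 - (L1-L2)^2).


Given: L1 = 15, L2 = 11
(L1+L2)^2 = (26)^2 = 676
(L1-L2)^2 = (4)^2 = 16
Difference = 676 - 16 = 660
This equals 4*L1*L2 = 4*15*11 = 660
Workspace area = 660*pi

660


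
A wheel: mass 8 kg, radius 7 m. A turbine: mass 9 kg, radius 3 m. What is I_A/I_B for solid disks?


Given: M1=8 kg, R1=7 m, M2=9 kg, R2=3 m
For a disk: I = (1/2)*M*R^2, so I_A/I_B = (M1*R1^2)/(M2*R2^2)
M1*R1^2 = 8*49 = 392
M2*R2^2 = 9*9 = 81
I_A/I_B = 392/81 = 392/81

392/81


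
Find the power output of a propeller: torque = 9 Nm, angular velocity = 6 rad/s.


Given: tau = 9 Nm, omega = 6 rad/s
Using P = tau * omega
P = 9 * 6
P = 54 W

54 W


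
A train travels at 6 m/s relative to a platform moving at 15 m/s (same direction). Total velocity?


Given: object velocity = 6 m/s, platform velocity = 15 m/s (same direction)
Using classical velocity addition: v_total = v_object + v_platform
v_total = 6 + 15
v_total = 21 m/s

21 m/s


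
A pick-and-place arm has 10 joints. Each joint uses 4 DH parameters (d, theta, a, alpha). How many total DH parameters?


Given: 10 joints, 4 DH parameters per joint (d, theta, a, alpha)
Total DH parameters = number_of_joints * 4
Total = 10 * 4
Total = 40

40


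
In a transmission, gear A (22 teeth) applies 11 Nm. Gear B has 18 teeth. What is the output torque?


Given: N1 = 22, N2 = 18, T1 = 11 Nm
Using T2/T1 = N2/N1
T2 = T1 * N2 / N1
T2 = 11 * 18 / 22
T2 = 198 / 22
T2 = 9 Nm

9 Nm


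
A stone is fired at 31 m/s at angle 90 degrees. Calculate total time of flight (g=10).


Given: v0 = 31 m/s, theta = 90 deg, g = 10 m/s^2
sin(90) = 1
Using T = 2*v0*sin(theta) / g
T = 2*31*1 / 10
T = 62 / 10
T = 31/5 s

31/5 s


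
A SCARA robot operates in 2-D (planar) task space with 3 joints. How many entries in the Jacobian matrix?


Given: task space dimension = 2, joints = 3
Jacobian is a 2 x 3 matrix
Total entries = rows * columns
Total = 2 * 3
Total = 6

6


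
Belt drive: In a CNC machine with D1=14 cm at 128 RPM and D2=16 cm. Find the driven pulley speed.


Given: D1 = 14 cm, w1 = 128 RPM, D2 = 16 cm
Using D1*w1 = D2*w2
w2 = D1*w1 / D2
w2 = 14*128 / 16
w2 = 1792 / 16
w2 = 112 RPM

112 RPM


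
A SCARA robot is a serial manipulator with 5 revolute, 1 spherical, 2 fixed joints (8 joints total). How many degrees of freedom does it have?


Given: serial robot with 5 revolute, 1 spherical, 2 fixed joints
DOF contribution per joint type: revolute=1, prismatic=1, spherical=3, fixed=0
DOF = 5*1 + 1*3 + 2*0
DOF = 8

8


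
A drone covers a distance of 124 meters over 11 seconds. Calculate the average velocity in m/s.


Given: distance d = 124 m, time t = 11 s
Using v = d / t
v = 124 / 11
v = 124/11 m/s

124/11 m/s


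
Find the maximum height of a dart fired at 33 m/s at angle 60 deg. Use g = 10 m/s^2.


Given: v0 = 33 m/s, theta = 60 deg, g = 10 m/s^2
sin^2(60) = 3/4
Using H = v0^2 * sin^2(theta) / (2*g)
H = 33^2 * 3/4 / (2*10)
H = 1089 * 3/4 / 20
H = 3267/4 / 20
H = 3267/80 m

3267/80 m


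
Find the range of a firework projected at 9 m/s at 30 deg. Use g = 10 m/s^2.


Given: v0 = 9 m/s, theta = 30 deg, g = 10 m/s^2
sin(2*30) = sin(60) = sqrt(3)/2
Using R = v0^2 * sin(2*theta) / g
R = 9^2 * (sqrt(3)/2) / 10
R = 81 * sqrt(3) / 20
R = 81/20*sqrt(3) m

81/20*sqrt(3) m


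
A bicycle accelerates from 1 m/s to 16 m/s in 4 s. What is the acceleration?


Given: initial velocity v0 = 1 m/s, final velocity v = 16 m/s, time t = 4 s
Using a = (v - v0) / t
a = (16 - 1) / 4
a = 15 / 4
a = 15/4 m/s^2

15/4 m/s^2


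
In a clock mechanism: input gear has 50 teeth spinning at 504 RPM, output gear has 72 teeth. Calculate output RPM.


Given: N1 = 50 teeth, w1 = 504 RPM, N2 = 72 teeth
Using N1*w1 = N2*w2
w2 = N1*w1 / N2
w2 = 50*504 / 72
w2 = 25200 / 72
w2 = 350 RPM

350 RPM


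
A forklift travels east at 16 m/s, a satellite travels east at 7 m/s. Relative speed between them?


Given: v_A = 16 m/s east, v_B = 7 m/s east
Both move in the same direction; relative speed = |v_A - v_B|
|16 - 7| = |9|
= 9 m/s

9 m/s


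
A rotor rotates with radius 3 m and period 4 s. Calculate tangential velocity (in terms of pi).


Given: radius r = 3 m, period T = 4 s
Using v = 2*pi*r / T
v = 2*pi*3 / 4
v = 6*pi / 4
v = 3/2*pi m/s

3/2*pi m/s


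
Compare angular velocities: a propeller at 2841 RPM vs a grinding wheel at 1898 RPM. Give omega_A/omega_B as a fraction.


Given: RPM_A = 2841, RPM_B = 1898
omega = 2*pi*RPM/60, so omega_A/omega_B = RPM_A / RPM_B
omega_A/omega_B = 2841 / 1898
omega_A/omega_B = 2841/1898

2841/1898


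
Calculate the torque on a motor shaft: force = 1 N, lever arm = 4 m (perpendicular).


Given: F = 1 N, r = 4 m, angle = 90 deg (perpendicular)
Using tau = F * r * sin(90)
sin(90) = 1
tau = 1 * 4 * 1
tau = 4 Nm

4 Nm


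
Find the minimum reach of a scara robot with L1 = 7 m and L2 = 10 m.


Given: L1 = 7 m, L2 = 10 m
For a 2-link planar arm, min reach = |L1 - L2| (second link folded back)
Min reach = |7 - 10|
Min reach = 3 m

3 m


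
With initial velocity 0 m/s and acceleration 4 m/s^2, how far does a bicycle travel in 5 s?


Given: v0 = 0 m/s, a = 4 m/s^2, t = 5 s
Using s = v0*t + (1/2)*a*t^2
s = 0*5 + (1/2)*4*5^2
s = 0 + (1/2)*100
s = 0 + 50
s = 50

50 m


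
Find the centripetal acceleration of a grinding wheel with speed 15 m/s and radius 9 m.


Given: v = 15 m/s, r = 9 m
Using a_c = v^2 / r
a_c = 15^2 / 9
a_c = 225 / 9
a_c = 25 m/s^2

25 m/s^2


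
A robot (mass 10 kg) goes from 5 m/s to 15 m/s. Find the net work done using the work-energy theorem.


Given: m = 10 kg, v0 = 5 m/s, v = 15 m/s
Using W = (1/2)*m*(v^2 - v0^2)
v^2 = 15^2 = 225
v0^2 = 5^2 = 25
v^2 - v0^2 = 225 - 25 = 200
W = (1/2)*10*200 = 1000 J

1000 J


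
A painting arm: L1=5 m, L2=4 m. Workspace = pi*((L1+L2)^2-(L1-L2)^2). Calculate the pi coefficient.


Given: L1 = 5, L2 = 4
(L1+L2)^2 = (9)^2 = 81
(L1-L2)^2 = (1)^2 = 1
Difference = 81 - 1 = 80
This equals 4*L1*L2 = 4*5*4 = 80
Workspace area = 80*pi

80


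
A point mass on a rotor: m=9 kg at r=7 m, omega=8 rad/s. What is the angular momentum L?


Given: m = 9 kg, r = 7 m, omega = 8 rad/s
For a point mass: I = m*r^2
I = 9*7^2 = 9*49 = 441
L = I*omega = 441*8
L = 3528 kg*m^2/s

3528 kg*m^2/s


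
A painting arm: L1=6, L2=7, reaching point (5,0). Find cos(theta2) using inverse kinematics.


Given: L1 = 6, L2 = 7, target (x, y) = (5, 0)
Using cos(theta2) = (x^2 + y^2 - L1^2 - L2^2) / (2*L1*L2)
x^2 + y^2 = 5^2 + 0 = 25
L1^2 + L2^2 = 36 + 49 = 85
Numerator = 25 - 85 = -60
Denominator = 2*6*7 = 84
cos(theta2) = -60/84 = -5/7

-5/7


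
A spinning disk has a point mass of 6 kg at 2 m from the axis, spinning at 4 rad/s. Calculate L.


Given: m = 6 kg, r = 2 m, omega = 4 rad/s
For a point mass: I = m*r^2
I = 6*2^2 = 6*4 = 24
L = I*omega = 24*4
L = 96 kg*m^2/s

96 kg*m^2/s


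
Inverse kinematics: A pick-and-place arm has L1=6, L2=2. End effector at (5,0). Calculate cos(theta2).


Given: L1 = 6, L2 = 2, target (x, y) = (5, 0)
Using cos(theta2) = (x^2 + y^2 - L1^2 - L2^2) / (2*L1*L2)
x^2 + y^2 = 5^2 + 0 = 25
L1^2 + L2^2 = 36 + 4 = 40
Numerator = 25 - 40 = -15
Denominator = 2*6*2 = 24
cos(theta2) = -15/24 = -5/8

-5/8


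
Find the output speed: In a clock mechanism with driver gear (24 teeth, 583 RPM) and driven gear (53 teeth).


Given: N1 = 24 teeth, w1 = 583 RPM, N2 = 53 teeth
Using N1*w1 = N2*w2
w2 = N1*w1 / N2
w2 = 24*583 / 53
w2 = 13992 / 53
w2 = 264 RPM

264 RPM


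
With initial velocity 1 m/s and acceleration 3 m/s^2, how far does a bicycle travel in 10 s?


Given: v0 = 1 m/s, a = 3 m/s^2, t = 10 s
Using s = v0*t + (1/2)*a*t^2
s = 1*10 + (1/2)*3*10^2
s = 10 + (1/2)*300
s = 10 + 150
s = 160

160 m


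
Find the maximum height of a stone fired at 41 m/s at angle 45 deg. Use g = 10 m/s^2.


Given: v0 = 41 m/s, theta = 45 deg, g = 10 m/s^2
sin^2(45) = 1/2
Using H = v0^2 * sin^2(theta) / (2*g)
H = 41^2 * 1/2 / (2*10)
H = 1681 * 1/2 / 20
H = 1681/2 / 20
H = 1681/40 m

1681/40 m


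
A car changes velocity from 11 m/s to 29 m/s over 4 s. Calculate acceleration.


Given: initial velocity v0 = 11 m/s, final velocity v = 29 m/s, time t = 4 s
Using a = (v - v0) / t
a = (29 - 11) / 4
a = 18 / 4
a = 9/2 m/s^2

9/2 m/s^2


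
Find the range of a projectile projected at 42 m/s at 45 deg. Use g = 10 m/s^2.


Given: v0 = 42 m/s, theta = 45 deg, g = 10 m/s^2
sin(2*45) = sin(90) = 1
Using R = v0^2 * sin(2*theta) / g
R = 42^2 * 1 / 10
R = 1764 / 10
R = 882/5 m

882/5 m


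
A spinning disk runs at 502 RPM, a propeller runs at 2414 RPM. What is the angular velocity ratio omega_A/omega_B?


Given: RPM_A = 502, RPM_B = 2414
omega = 2*pi*RPM/60, so omega_A/omega_B = RPM_A / RPM_B
omega_A/omega_B = 502 / 2414
omega_A/omega_B = 251/1207

251/1207


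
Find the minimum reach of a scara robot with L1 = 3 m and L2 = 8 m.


Given: L1 = 3 m, L2 = 8 m
For a 2-link planar arm, min reach = |L1 - L2| (second link folded back)
Min reach = |3 - 8|
Min reach = 5 m

5 m


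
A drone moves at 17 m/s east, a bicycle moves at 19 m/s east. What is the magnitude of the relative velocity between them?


Given: v_A = 17 m/s east, v_B = 19 m/s east
Both move in the same direction; relative speed = |v_A - v_B|
|17 - 19| = |-2|
= 2 m/s

2 m/s


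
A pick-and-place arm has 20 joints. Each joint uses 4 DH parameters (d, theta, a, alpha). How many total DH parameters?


Given: 20 joints, 4 DH parameters per joint (d, theta, a, alpha)
Total DH parameters = number_of_joints * 4
Total = 20 * 4
Total = 80

80


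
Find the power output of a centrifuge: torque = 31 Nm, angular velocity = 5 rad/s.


Given: tau = 31 Nm, omega = 5 rad/s
Using P = tau * omega
P = 31 * 5
P = 155 W

155 W


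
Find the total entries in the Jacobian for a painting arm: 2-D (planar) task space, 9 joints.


Given: task space dimension = 2, joints = 9
Jacobian is a 2 x 9 matrix
Total entries = rows * columns
Total = 2 * 9
Total = 18

18


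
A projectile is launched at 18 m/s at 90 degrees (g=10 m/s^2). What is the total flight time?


Given: v0 = 18 m/s, theta = 90 deg, g = 10 m/s^2
sin(90) = 1
Using T = 2*v0*sin(theta) / g
T = 2*18*1 / 10
T = 36 / 10
T = 18/5 s

18/5 s


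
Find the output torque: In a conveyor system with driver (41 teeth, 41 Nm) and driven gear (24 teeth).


Given: N1 = 41, N2 = 24, T1 = 41 Nm
Using T2/T1 = N2/N1
T2 = T1 * N2 / N1
T2 = 41 * 24 / 41
T2 = 984 / 41
T2 = 24 Nm

24 Nm


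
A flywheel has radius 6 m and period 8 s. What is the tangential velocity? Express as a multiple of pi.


Given: radius r = 6 m, period T = 8 s
Using v = 2*pi*r / T
v = 2*pi*6 / 8
v = 12*pi / 8
v = 3/2*pi m/s

3/2*pi m/s


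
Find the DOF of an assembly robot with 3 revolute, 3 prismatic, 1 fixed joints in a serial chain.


Given: serial robot with 3 revolute, 3 prismatic, 1 fixed joints
DOF contribution per joint type: revolute=1, prismatic=1, spherical=3, fixed=0
DOF = 3*1 + 3*1 + 1*0
DOF = 6

6


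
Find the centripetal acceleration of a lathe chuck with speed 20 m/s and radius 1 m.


Given: v = 20 m/s, r = 1 m
Using a_c = v^2 / r
a_c = 20^2 / 1
a_c = 400 / 1
a_c = 400 m/s^2

400 m/s^2


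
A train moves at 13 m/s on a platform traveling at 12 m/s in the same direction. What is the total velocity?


Given: object velocity = 13 m/s, platform velocity = 12 m/s (same direction)
Using classical velocity addition: v_total = v_object + v_platform
v_total = 13 + 12
v_total = 25 m/s

25 m/s


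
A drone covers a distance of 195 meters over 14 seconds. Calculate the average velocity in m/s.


Given: distance d = 195 m, time t = 14 s
Using v = d / t
v = 195 / 14
v = 195/14 m/s

195/14 m/s


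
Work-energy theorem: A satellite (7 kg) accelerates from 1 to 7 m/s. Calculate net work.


Given: m = 7 kg, v0 = 1 m/s, v = 7 m/s
Using W = (1/2)*m*(v^2 - v0^2)
v^2 = 7^2 = 49
v0^2 = 1^2 = 1
v^2 - v0^2 = 49 - 1 = 48
W = (1/2)*7*48 = 168 J

168 J


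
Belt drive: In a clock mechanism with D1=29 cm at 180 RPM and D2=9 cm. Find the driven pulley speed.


Given: D1 = 29 cm, w1 = 180 RPM, D2 = 9 cm
Using D1*w1 = D2*w2
w2 = D1*w1 / D2
w2 = 29*180 / 9
w2 = 5220 / 9
w2 = 580 RPM

580 RPM


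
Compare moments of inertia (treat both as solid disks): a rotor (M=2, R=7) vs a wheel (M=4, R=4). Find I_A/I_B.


Given: M1=2 kg, R1=7 m, M2=4 kg, R2=4 m
For a disk: I = (1/2)*M*R^2, so I_A/I_B = (M1*R1^2)/(M2*R2^2)
M1*R1^2 = 2*49 = 98
M2*R2^2 = 4*16 = 64
I_A/I_B = 98/64 = 49/32

49/32


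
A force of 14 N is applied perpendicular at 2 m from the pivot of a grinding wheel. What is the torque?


Given: F = 14 N, r = 2 m, angle = 90 deg (perpendicular)
Using tau = F * r * sin(90)
sin(90) = 1
tau = 14 * 2 * 1
tau = 28 Nm

28 Nm


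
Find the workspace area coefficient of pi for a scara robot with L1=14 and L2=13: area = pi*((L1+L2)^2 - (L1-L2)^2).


Given: L1 = 14, L2 = 13
(L1+L2)^2 = (27)^2 = 729
(L1-L2)^2 = (1)^2 = 1
Difference = 729 - 1 = 728
This equals 4*L1*L2 = 4*14*13 = 728
Workspace area = 728*pi

728


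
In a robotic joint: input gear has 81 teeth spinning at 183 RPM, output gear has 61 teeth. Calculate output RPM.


Given: N1 = 81 teeth, w1 = 183 RPM, N2 = 61 teeth
Using N1*w1 = N2*w2
w2 = N1*w1 / N2
w2 = 81*183 / 61
w2 = 14823 / 61
w2 = 243 RPM

243 RPM


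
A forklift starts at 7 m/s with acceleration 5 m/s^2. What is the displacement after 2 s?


Given: v0 = 7 m/s, a = 5 m/s^2, t = 2 s
Using s = v0*t + (1/2)*a*t^2
s = 7*2 + (1/2)*5*2^2
s = 14 + (1/2)*20
s = 14 + 10
s = 24

24 m


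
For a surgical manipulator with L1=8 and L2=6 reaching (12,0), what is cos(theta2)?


Given: L1 = 8, L2 = 6, target (x, y) = (12, 0)
Using cos(theta2) = (x^2 + y^2 - L1^2 - L2^2) / (2*L1*L2)
x^2 + y^2 = 12^2 + 0 = 144
L1^2 + L2^2 = 64 + 36 = 100
Numerator = 144 - 100 = 44
Denominator = 2*8*6 = 96
cos(theta2) = 44/96 = 11/24

11/24


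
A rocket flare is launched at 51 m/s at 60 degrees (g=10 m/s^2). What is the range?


Given: v0 = 51 m/s, theta = 60 deg, g = 10 m/s^2
sin(2*60) = sin(120) = sqrt(3)/2
Using R = v0^2 * sin(2*theta) / g
R = 51^2 * (sqrt(3)/2) / 10
R = 2601 * sqrt(3) / 20
R = 2601/20*sqrt(3) m

2601/20*sqrt(3) m


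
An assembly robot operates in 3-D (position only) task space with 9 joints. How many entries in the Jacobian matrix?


Given: task space dimension = 3, joints = 9
Jacobian is a 3 x 9 matrix
Total entries = rows * columns
Total = 3 * 9
Total = 27

27


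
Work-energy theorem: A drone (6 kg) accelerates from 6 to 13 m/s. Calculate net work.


Given: m = 6 kg, v0 = 6 m/s, v = 13 m/s
Using W = (1/2)*m*(v^2 - v0^2)
v^2 = 13^2 = 169
v0^2 = 6^2 = 36
v^2 - v0^2 = 169 - 36 = 133
W = (1/2)*6*133 = 399 J

399 J


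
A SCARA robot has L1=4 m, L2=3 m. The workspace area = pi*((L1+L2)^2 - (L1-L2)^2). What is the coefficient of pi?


Given: L1 = 4, L2 = 3
(L1+L2)^2 = (7)^2 = 49
(L1-L2)^2 = (1)^2 = 1
Difference = 49 - 1 = 48
This equals 4*L1*L2 = 4*4*3 = 48
Workspace area = 48*pi

48


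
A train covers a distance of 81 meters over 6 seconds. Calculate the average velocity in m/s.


Given: distance d = 81 m, time t = 6 s
Using v = d / t
v = 81 / 6
v = 27/2 m/s

27/2 m/s


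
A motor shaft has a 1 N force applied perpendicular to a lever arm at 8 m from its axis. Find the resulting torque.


Given: F = 1 N, r = 8 m, angle = 90 deg (perpendicular)
Using tau = F * r * sin(90)
sin(90) = 1
tau = 1 * 8 * 1
tau = 8 Nm

8 Nm


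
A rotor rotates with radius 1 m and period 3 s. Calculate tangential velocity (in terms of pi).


Given: radius r = 1 m, period T = 3 s
Using v = 2*pi*r / T
v = 2*pi*1 / 3
v = 2*pi / 3
v = 2/3*pi m/s

2/3*pi m/s


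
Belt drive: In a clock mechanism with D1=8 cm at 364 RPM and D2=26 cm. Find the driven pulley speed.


Given: D1 = 8 cm, w1 = 364 RPM, D2 = 26 cm
Using D1*w1 = D2*w2
w2 = D1*w1 / D2
w2 = 8*364 / 26
w2 = 2912 / 26
w2 = 112 RPM

112 RPM


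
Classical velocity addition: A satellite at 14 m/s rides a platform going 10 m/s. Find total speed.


Given: object velocity = 14 m/s, platform velocity = 10 m/s (same direction)
Using classical velocity addition: v_total = v_object + v_platform
v_total = 14 + 10
v_total = 24 m/s

24 m/s


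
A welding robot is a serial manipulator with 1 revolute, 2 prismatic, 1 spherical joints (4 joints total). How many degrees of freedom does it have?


Given: serial robot with 1 revolute, 2 prismatic, 1 spherical joints
DOF contribution per joint type: revolute=1, prismatic=1, spherical=3, fixed=0
DOF = 1*1 + 2*1 + 1*3
DOF = 6

6


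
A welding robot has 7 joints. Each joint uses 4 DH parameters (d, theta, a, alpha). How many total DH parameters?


Given: 7 joints, 4 DH parameters per joint (d, theta, a, alpha)
Total DH parameters = number_of_joints * 4
Total = 7 * 4
Total = 28

28


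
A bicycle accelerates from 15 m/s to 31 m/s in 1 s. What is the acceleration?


Given: initial velocity v0 = 15 m/s, final velocity v = 31 m/s, time t = 1 s
Using a = (v - v0) / t
a = (31 - 15) / 1
a = 16 / 1
a = 16 m/s^2

16 m/s^2


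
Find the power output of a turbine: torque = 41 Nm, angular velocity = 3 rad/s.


Given: tau = 41 Nm, omega = 3 rad/s
Using P = tau * omega
P = 41 * 3
P = 123 W

123 W


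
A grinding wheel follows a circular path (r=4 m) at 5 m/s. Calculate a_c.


Given: v = 5 m/s, r = 4 m
Using a_c = v^2 / r
a_c = 5^2 / 4
a_c = 25 / 4
a_c = 25/4 m/s^2

25/4 m/s^2


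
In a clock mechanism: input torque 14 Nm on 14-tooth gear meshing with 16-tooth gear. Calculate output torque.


Given: N1 = 14, N2 = 16, T1 = 14 Nm
Using T2/T1 = N2/N1
T2 = T1 * N2 / N1
T2 = 14 * 16 / 14
T2 = 224 / 14
T2 = 16 Nm

16 Nm


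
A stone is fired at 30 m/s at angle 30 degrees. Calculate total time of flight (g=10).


Given: v0 = 30 m/s, theta = 30 deg, g = 10 m/s^2
sin(30) = 1/2
Using T = 2*v0*sin(theta) / g
T = 2*30*1/2 / 10
T = 30 / 10
T = 3 s

3 s


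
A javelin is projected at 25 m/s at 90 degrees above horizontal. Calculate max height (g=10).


Given: v0 = 25 m/s, theta = 90 deg, g = 10 m/s^2
sin^2(90) = 1
Using H = v0^2 * sin^2(theta) / (2*g)
H = 25^2 * 1 / (2*10)
H = 625 * 1 / 20
H = 625 / 20
H = 125/4 m

125/4 m


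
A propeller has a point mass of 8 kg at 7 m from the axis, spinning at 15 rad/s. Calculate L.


Given: m = 8 kg, r = 7 m, omega = 15 rad/s
For a point mass: I = m*r^2
I = 8*7^2 = 8*49 = 392
L = I*omega = 392*15
L = 5880 kg*m^2/s

5880 kg*m^2/s


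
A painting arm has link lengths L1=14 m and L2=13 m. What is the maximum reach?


Given: L1 = 14 m, L2 = 13 m
For a 2-link planar arm, max reach = L1 + L2 (fully extended)
Max reach = 14 + 13
Max reach = 27 m

27 m


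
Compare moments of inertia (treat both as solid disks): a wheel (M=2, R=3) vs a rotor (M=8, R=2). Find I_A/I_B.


Given: M1=2 kg, R1=3 m, M2=8 kg, R2=2 m
For a disk: I = (1/2)*M*R^2, so I_A/I_B = (M1*R1^2)/(M2*R2^2)
M1*R1^2 = 2*9 = 18
M2*R2^2 = 8*4 = 32
I_A/I_B = 18/32 = 9/16

9/16


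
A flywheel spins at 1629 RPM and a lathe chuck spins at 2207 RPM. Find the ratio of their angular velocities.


Given: RPM_A = 1629, RPM_B = 2207
omega = 2*pi*RPM/60, so omega_A/omega_B = RPM_A / RPM_B
omega_A/omega_B = 1629 / 2207
omega_A/omega_B = 1629/2207

1629/2207


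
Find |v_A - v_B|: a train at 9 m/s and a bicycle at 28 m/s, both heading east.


Given: v_A = 9 m/s east, v_B = 28 m/s east
Both move in the same direction; relative speed = |v_A - v_B|
|9 - 28| = |-19|
= 19 m/s

19 m/s


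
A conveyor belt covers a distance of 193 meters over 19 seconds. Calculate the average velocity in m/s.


Given: distance d = 193 m, time t = 19 s
Using v = d / t
v = 193 / 19
v = 193/19 m/s

193/19 m/s


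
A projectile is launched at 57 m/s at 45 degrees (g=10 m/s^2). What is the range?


Given: v0 = 57 m/s, theta = 45 deg, g = 10 m/s^2
sin(2*45) = sin(90) = 1
Using R = v0^2 * sin(2*theta) / g
R = 57^2 * 1 / 10
R = 3249 / 10
R = 3249/10 m

3249/10 m


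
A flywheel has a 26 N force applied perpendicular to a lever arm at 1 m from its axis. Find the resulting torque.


Given: F = 26 N, r = 1 m, angle = 90 deg (perpendicular)
Using tau = F * r * sin(90)
sin(90) = 1
tau = 26 * 1 * 1
tau = 26 Nm

26 Nm


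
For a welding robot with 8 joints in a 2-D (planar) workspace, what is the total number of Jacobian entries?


Given: task space dimension = 2, joints = 8
Jacobian is a 2 x 8 matrix
Total entries = rows * columns
Total = 2 * 8
Total = 16

16


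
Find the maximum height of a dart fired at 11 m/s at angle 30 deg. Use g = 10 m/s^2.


Given: v0 = 11 m/s, theta = 30 deg, g = 10 m/s^2
sin^2(30) = 1/4
Using H = v0^2 * sin^2(theta) / (2*g)
H = 11^2 * 1/4 / (2*10)
H = 121 * 1/4 / 20
H = 121/4 / 20
H = 121/80 m

121/80 m


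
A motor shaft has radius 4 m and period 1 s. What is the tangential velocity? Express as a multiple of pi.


Given: radius r = 4 m, period T = 1 s
Using v = 2*pi*r / T
v = 2*pi*4 / 1
v = 8*pi / 1
v = 8*pi m/s

8*pi m/s


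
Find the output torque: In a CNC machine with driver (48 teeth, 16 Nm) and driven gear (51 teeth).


Given: N1 = 48, N2 = 51, T1 = 16 Nm
Using T2/T1 = N2/N1
T2 = T1 * N2 / N1
T2 = 16 * 51 / 48
T2 = 816 / 48
T2 = 17 Nm

17 Nm


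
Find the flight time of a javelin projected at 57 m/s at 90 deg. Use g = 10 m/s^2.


Given: v0 = 57 m/s, theta = 90 deg, g = 10 m/s^2
sin(90) = 1
Using T = 2*v0*sin(theta) / g
T = 2*57*1 / 10
T = 114 / 10
T = 57/5 s

57/5 s


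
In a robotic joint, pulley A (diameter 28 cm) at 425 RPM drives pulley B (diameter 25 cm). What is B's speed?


Given: D1 = 28 cm, w1 = 425 RPM, D2 = 25 cm
Using D1*w1 = D2*w2
w2 = D1*w1 / D2
w2 = 28*425 / 25
w2 = 11900 / 25
w2 = 476 RPM

476 RPM


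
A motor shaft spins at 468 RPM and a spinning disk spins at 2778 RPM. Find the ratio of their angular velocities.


Given: RPM_A = 468, RPM_B = 2778
omega = 2*pi*RPM/60, so omega_A/omega_B = RPM_A / RPM_B
omega_A/omega_B = 468 / 2778
omega_A/omega_B = 78/463

78/463


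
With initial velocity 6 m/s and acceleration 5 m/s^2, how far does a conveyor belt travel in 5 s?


Given: v0 = 6 m/s, a = 5 m/s^2, t = 5 s
Using s = v0*t + (1/2)*a*t^2
s = 6*5 + (1/2)*5*5^2
s = 30 + (1/2)*125
s = 30 + 125/2
s = 185/2

185/2 m


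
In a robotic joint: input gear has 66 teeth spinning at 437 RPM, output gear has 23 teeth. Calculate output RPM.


Given: N1 = 66 teeth, w1 = 437 RPM, N2 = 23 teeth
Using N1*w1 = N2*w2
w2 = N1*w1 / N2
w2 = 66*437 / 23
w2 = 28842 / 23
w2 = 1254 RPM

1254 RPM


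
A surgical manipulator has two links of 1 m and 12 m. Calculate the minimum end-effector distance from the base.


Given: L1 = 1 m, L2 = 12 m
For a 2-link planar arm, min reach = |L1 - L2| (second link folded back)
Min reach = |1 - 12|
Min reach = 11 m

11 m


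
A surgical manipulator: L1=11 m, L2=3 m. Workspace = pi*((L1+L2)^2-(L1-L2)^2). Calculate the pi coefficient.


Given: L1 = 11, L2 = 3
(L1+L2)^2 = (14)^2 = 196
(L1-L2)^2 = (8)^2 = 64
Difference = 196 - 64 = 132
This equals 4*L1*L2 = 4*11*3 = 132
Workspace area = 132*pi

132


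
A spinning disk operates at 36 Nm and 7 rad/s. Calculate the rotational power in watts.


Given: tau = 36 Nm, omega = 7 rad/s
Using P = tau * omega
P = 36 * 7
P = 252 W

252 W


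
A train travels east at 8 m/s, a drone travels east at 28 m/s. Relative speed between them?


Given: v_A = 8 m/s east, v_B = 28 m/s east
Both move in the same direction; relative speed = |v_A - v_B|
|8 - 28| = |-20|
= 20 m/s

20 m/s


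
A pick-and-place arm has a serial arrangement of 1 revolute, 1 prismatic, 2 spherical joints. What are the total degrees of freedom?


Given: serial robot with 1 revolute, 1 prismatic, 2 spherical joints
DOF contribution per joint type: revolute=1, prismatic=1, spherical=3, fixed=0
DOF = 1*1 + 1*1 + 2*3
DOF = 8

8


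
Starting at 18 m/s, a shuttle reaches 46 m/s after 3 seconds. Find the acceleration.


Given: initial velocity v0 = 18 m/s, final velocity v = 46 m/s, time t = 3 s
Using a = (v - v0) / t
a = (46 - 18) / 3
a = 28 / 3
a = 28/3 m/s^2

28/3 m/s^2


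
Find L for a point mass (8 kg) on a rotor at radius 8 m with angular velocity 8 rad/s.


Given: m = 8 kg, r = 8 m, omega = 8 rad/s
For a point mass: I = m*r^2
I = 8*8^2 = 8*64 = 512
L = I*omega = 512*8
L = 4096 kg*m^2/s

4096 kg*m^2/s


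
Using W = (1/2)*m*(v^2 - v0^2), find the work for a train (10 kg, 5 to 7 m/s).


Given: m = 10 kg, v0 = 5 m/s, v = 7 m/s
Using W = (1/2)*m*(v^2 - v0^2)
v^2 = 7^2 = 49
v0^2 = 5^2 = 25
v^2 - v0^2 = 49 - 25 = 24
W = (1/2)*10*24 = 120 J

120 J


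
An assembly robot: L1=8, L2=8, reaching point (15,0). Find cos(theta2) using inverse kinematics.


Given: L1 = 8, L2 = 8, target (x, y) = (15, 0)
Using cos(theta2) = (x^2 + y^2 - L1^2 - L2^2) / (2*L1*L2)
x^2 + y^2 = 15^2 + 0 = 225
L1^2 + L2^2 = 64 + 64 = 128
Numerator = 225 - 128 = 97
Denominator = 2*8*8 = 128
cos(theta2) = 97/128 = 97/128

97/128


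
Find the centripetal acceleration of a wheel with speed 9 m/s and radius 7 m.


Given: v = 9 m/s, r = 7 m
Using a_c = v^2 / r
a_c = 9^2 / 7
a_c = 81 / 7
a_c = 81/7 m/s^2

81/7 m/s^2


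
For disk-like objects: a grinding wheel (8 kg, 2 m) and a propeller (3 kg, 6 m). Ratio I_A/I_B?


Given: M1=8 kg, R1=2 m, M2=3 kg, R2=6 m
For a disk: I = (1/2)*M*R^2, so I_A/I_B = (M1*R1^2)/(M2*R2^2)
M1*R1^2 = 8*4 = 32
M2*R2^2 = 3*36 = 108
I_A/I_B = 32/108 = 8/27

8/27
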